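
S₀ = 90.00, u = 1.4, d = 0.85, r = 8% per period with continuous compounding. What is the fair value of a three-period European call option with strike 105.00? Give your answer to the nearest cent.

Risk-neutral probability p = (e^0.08 − 0.85)/(1.4 − 0.85) = 0.2333/0.5500 = 0.4242
Terminal stock prices: S_uuu = 247, S_uud = 149.9, S_udd = 91.03, S_ddd = 55.27
Terminal payoffs (S − K): max(142, 0) = 142, max(44.94, 0) = 44.94, max(-13.97, 0) = 0, max(-49.73, 0) = 0
Node uu (S = 176.4): V_uu = e^(−0.08)·[0.4242·141.9600 + 0.5758·44.9400] = 79.4728
Node ud (S = 107.1): V_ud = e^(−0.08)·[0.4242·44.9400 + 0.5758·0.0000] = 17.5961
Node dd (S = 65.02): V_dd = e^(−0.08)·[0.4242·0.0000 + 0.5758·0.0000] = 0.0000
Node u (S = 126): V_u = e^(−0.08)·[0.4242·79.4728 + 0.5758·17.5961] = 40.4709
Node d (S = 76.5): V_d = e^(−0.08)·[0.4242·17.5961 + 0.5758·0.0000] = 6.8897
Node 0 (S = 90): V_0 = e^(−0.08)·[0.4242·40.4709 + 0.5758·6.8897] = 19.5087

19.51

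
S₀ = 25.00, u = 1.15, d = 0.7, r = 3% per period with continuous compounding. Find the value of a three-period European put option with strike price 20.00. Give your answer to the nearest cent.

1.04

Risk-neutral probability p = (e^0.03 − 0.7)/(1.15 − 0.7) = 0.3305/0.4500 = 0.7343
Terminal stock prices: S_uuu = 38.02, S_uud = 23.14, S_udd = 14.09, S_ddd = 8.575
Terminal payoffs (K − S): max(-18.02, 0) = 0, max(-3.144, 0) = 0, max(5.913, 0) = 5.913, max(11.43, 0) = 11.43
Node uu (S = 33.06): V_uu = e^(−0.03)·[0.7343·0.0000 + 0.2657·0.0000] = 0.0000
Node ud (S = 20.12): V_ud = e^(−0.03)·[0.7343·0.0000 + 0.2657·5.9125] = 1.5243
Node dd (S = 12.25): V_dd = e^(−0.03)·[0.7343·5.9125 + 0.2657·11.4250] = 7.1589
Node u (S = 28.75): V_u = e^(−0.03)·[0.7343·0.0000 + 0.2657·1.5243] = 0.3930
Node d (S = 17.5): V_d = e^(−0.03)·[0.7343·1.5243 + 0.2657·7.1589] = 2.9319
Node 0 (S = 25): V_0 = e^(−0.03)·[0.7343·0.3930 + 0.2657·2.9319] = 1.0359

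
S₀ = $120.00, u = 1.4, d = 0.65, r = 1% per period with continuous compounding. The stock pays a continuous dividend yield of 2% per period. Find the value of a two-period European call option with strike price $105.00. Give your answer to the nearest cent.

$28.28

Per-period risk-free factor R = e^0.01 = 1.0101; dividend-adjusted growth = e^(0.01−0.02) = 0.9900.
Risk-neutral probability p = (0.9900 − 0.65)/(1.4 − 0.65) = 0.3400/0.7500 = 0.4534
Terminal stock prices: S_uu = 235.2, S_ud = 109.2, S_dd = 50.7
Terminal payoffs (S − K): max(130.2, 0) = 130.2, max(4.2, 0) = 4.2, max(-54.3, 0) = 0
Node u (S = 168): V_u = e^(−0.01)·[0.4534·130.2000 + 0.5466·4.2000] = 60.7181
Node d (S = 78): V_d = e^(−0.01)·[0.4534·4.2000 + 0.5466·0.0000] = 1.8853
Node 0 (S = 120): V_0 = e^(−0.01)·[0.4534·60.7181 + 0.5466·1.8853] = 28.2759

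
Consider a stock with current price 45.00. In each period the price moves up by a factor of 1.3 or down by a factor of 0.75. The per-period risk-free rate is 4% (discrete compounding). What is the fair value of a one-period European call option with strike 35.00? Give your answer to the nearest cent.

11.91

Risk-neutral probability p = (1 + 0.04 − 0.75)/(1.3 − 0.75) = 0.2900/0.5500 = 0.5273
Terminal stock prices: S_u = 58.5, S_d = 33.75
Terminal payoffs (S − K): max(23.5, 0) = 23.5, max(-1.25, 0) = 0
Node 0 (S = 45): V_0 = 1/1.04·[0.5273·23.5000 + 0.4727·0.0000] = 11.9143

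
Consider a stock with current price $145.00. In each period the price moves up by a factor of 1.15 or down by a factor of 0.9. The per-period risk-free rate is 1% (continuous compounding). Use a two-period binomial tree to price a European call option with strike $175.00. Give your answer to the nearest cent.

$3.18

Risk-neutral probability p = (e^0.01 − 0.9)/(1.15 − 0.9) = 0.1101/0.2500 = 0.4402
Terminal stock prices: S_uu = 191.8, S_ud = 150.1, S_dd = 117.5
Terminal payoffs (S − K): max(16.76, 0) = 16.76, max(-24.92, 0) = 0, max(-57.55, 0) = 0
Node u (S = 166.8): V_u = e^(−0.01)·[0.4402·16.7625 + 0.5598·0.0000] = 7.3054
Node d (S = 130.5): V_d = e^(−0.01)·[0.4402·0.0000 + 0.5598·0.0000] = 0.0000
Node 0 (S = 145): V_0 = e^(−0.01)·[0.4402·7.3054 + 0.5598·0.0000] = 3.1839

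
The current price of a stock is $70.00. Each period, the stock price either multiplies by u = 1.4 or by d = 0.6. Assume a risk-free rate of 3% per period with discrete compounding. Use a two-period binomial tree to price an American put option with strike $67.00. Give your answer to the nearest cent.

Risk-neutral probability p = (1 + 0.03 − 0.6)/(1.4 − 0.6) = 0.4300/0.8000 = 0.5375
Terminal stock prices: S_uu = 137.2, S_ud = 58.8, S_dd = 25.2
Terminal payoffs (K − S): max(-70.2, 0) = 0, max(8.2, 0) = 8.2, max(41.8, 0) = 41.8
Node u (S = 98): continuation = 1/1.03·[0.5375·0.0000 + 0.4625·8.2000] = 3.6820; exercise value = 0.0000 ≤ continuation, so V_u = 3.6820
Node d (S = 42): continuation = 1/1.03·[0.5375·8.2000 + 0.4625·41.8000] = 23.0485; exercise value = 25.0000 > continuation, so V_d = 25.0000 (exercise)
Node 0 (S = 70): continuation = 1/1.03·[0.5375·3.6820 + 0.4625·25.0000] = 13.1472; exercise value = 0.0000 ≤ continuation, so V_0 = 13.1472

$13.15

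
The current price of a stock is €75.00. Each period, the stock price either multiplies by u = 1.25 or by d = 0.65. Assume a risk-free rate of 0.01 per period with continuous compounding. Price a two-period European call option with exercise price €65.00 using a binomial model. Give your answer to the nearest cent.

€18.42

Risk-neutral probability p = (e^0.01 − 0.65)/(1.25 − 0.65) = 0.3601/0.6000 = 0.6001
Terminal stock prices: S_uu = 117.2, S_ud = 60.94, S_dd = 31.69
Terminal payoffs (S − K): max(52.19, 0) = 52.19, max(-4.062, 0) = 0, max(-33.31, 0) = 0
Node u (S = 93.75): V_u = e^(−0.01)·[0.6001·52.1875 + 0.3999·0.0000] = 31.0053
Node d (S = 48.75): V_d = e^(−0.01)·[0.6001·0.0000 + 0.3999·0.0000] = 0.0000
Node 0 (S = 75): V_0 = e^(−0.01)·[0.6001·31.0053 + 0.3999·0.0000] = 18.4206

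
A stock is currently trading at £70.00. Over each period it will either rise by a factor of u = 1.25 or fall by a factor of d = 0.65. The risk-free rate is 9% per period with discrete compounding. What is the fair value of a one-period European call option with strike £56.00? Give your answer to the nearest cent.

Risk-neutral probability p = (1 + 0.09 − 0.65)/(1.25 − 0.65) = 0.4400/0.6000 = 0.7333
Terminal stock prices: S_u = 87.5, S_d = 45.5
Terminal payoffs (S − K): max(31.5, 0) = 31.5, max(-10.5, 0) = 0
Node 0 (S = 70): V_0 = 1/1.09·[0.7333·31.5000 + 0.2667·0.0000] = 21.1927

£21.19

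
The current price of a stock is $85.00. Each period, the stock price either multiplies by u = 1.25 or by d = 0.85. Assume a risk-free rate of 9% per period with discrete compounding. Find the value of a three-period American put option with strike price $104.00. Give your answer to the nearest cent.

$19.00

Risk-neutral probability p = (1 + 0.09 − 0.85)/(1.25 − 0.85) = 0.2400/0.4000 = 0.6000
Terminal stock prices: S_uuu = 166, S_uud = 112.9, S_udd = 76.77, S_ddd = 52.2
Terminal payoffs (K − S): max(-62.02, 0) = 0, max(-8.891, 0) = 0, max(27.23, 0) = 27.23, max(51.8, 0) = 51.8
Node uu (S = 132.8): continuation = 1/1.09·[0.6000·0.0000 + 0.4000·0.0000] = 0.0000; exercise value = 0.0000 ≤ continuation, so V_uu = 0.0000
Node ud (S = 90.31): continuation = 1/1.09·[0.6000·0.0000 + 0.4000·27.2344] = 9.9943; exercise value = 13.6875 > continuation, so V_ud = 13.6875 (exercise)
Node dd (S = 61.41): continuation = 1/1.09·[0.6000·27.2344 + 0.4000·51.7994] = 34.0003; exercise value = 42.5875 > continuation, so V_dd = 42.5875 (exercise)
Node u (S = 106.2): continuation = 1/1.09·[0.6000·0.0000 + 0.4000·13.6875] = 5.0229; exercise value = 0.0000 ≤ continuation, so V_u = 5.0229
Node d (S = 72.25): continuation = 1/1.09·[0.6000·13.6875 + 0.4000·42.5875] = 23.1628; exercise value = 31.7500 > continuation, so V_d = 31.7500 (exercise)
Node 0 (S = 85): continuation = 1/1.09·[0.6000·5.0229 + 0.4000·31.7500] = 14.4163; exercise value = 19.0000 > continuation, so V_0 = 19.0000 (exercise)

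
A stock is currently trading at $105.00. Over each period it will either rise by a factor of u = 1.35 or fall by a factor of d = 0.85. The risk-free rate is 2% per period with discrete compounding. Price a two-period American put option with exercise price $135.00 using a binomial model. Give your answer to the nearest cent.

Risk-neutral probability p = (1 + 0.02 − 0.85)/(1.35 − 0.85) = 0.1700/0.5000 = 0.3400
Terminal stock prices: S_uu = 191.4, S_ud = 120.5, S_dd = 75.86
Terminal payoffs (K − S): max(-56.36, 0) = 0, max(14.51, 0) = 14.51, max(59.14, 0) = 59.14
Node u (S = 141.8): continuation = 1/1.02·[0.3400·0.0000 + 0.6600·14.5125] = 9.3904; exercise value = 0.0000 ≤ continuation, so V_u = 9.3904
Node d (S = 89.25): continuation = 1/1.02·[0.3400·14.5125 + 0.6600·59.1375] = 43.1029; exercise value = 45.7500 > continuation, so V_d = 45.7500 (exercise)
Node 0 (S = 105): continuation = 1/1.02·[0.3400·9.3904 + 0.6600·45.7500] = 32.7331; exercise value = 30.0000 ≤ continuation, so V_0 = 32.7331

$32.73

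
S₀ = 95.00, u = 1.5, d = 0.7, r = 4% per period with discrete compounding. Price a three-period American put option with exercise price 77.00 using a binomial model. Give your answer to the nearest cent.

Risk-neutral probability p = (1 + 0.04 − 0.7)/(1.5 − 0.7) = 0.3400/0.8000 = 0.4250
Terminal stock prices: S_uuu = 320.6, S_uud = 149.6, S_udd = 69.82, S_ddd = 32.58
Terminal payoffs (K − S): max(-243.6, 0) = 0, max(-72.62, 0) = 0, max(7.175, 0) = 7.175, max(44.42, 0) = 44.42
Node uu (S = 213.8): continuation = 1/1.04·[0.4250·0.0000 + 0.5750·0.0000] = 0.0000; exercise value = 0.0000 ≤ continuation, so V_uu = 0.0000
Node ud (S = 99.75): continuation = 1/1.04·[0.4250·0.0000 + 0.5750·7.1750] = 3.9669; exercise value = 0.0000 ≤ continuation, so V_ud = 3.9669
Node dd (S = 46.55): continuation = 1/1.04·[0.4250·7.1750 + 0.5750·44.4150] = 27.4885; exercise value = 30.4500 > continuation, so V_dd = 30.4500 (exercise)
Node u (S = 142.5): continuation = 1/1.04·[0.4250·0.0000 + 0.5750·3.9669] = 2.1933; exercise value = 0.0000 ≤ continuation, so V_u = 2.1933
Node d (S = 66.5): continuation = 1/1.04·[0.4250·3.9669 + 0.5750·30.4500] = 18.4564; exercise value = 10.5000 ≤ continuation, so V_d = 18.4564
Node 0 (S = 95): continuation = 1/1.04·[0.4250·2.1933 + 0.5750·18.4564] = 11.1006; exercise value = 0.0000 ≤ continuation, so V_0 = 11.1006

11.10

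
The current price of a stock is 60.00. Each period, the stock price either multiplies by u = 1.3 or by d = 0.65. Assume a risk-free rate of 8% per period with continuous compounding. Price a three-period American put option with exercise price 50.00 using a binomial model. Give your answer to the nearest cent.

Risk-neutral probability p = (e^0.08 − 0.65)/(1.3 − 0.65) = 0.4333/0.6500 = 0.6666
Terminal stock prices: S_uuu = 131.8, S_uud = 65.91, S_udd = 32.96, S_ddd = 16.48
Terminal payoffs (K − S): max(-81.82, 0) = 0, max(-15.91, 0) = 0, max(17.04, 0) = 17.04, max(33.52, 0) = 33.52
Node uu (S = 101.4): continuation = e^(−0.08)·[0.6666·0.0000 + 0.3334·0.0000] = 0.0000; exercise value = 0.0000 ≤ continuation, so V_uu = 0.0000
Node ud (S = 50.7): continuation = e^(−0.08)·[0.6666·0.0000 + 0.3334·17.0450] = 5.2460; exercise value = 0.0000 ≤ continuation, so V_ud = 5.2460
Node dd (S = 25.35): continuation = e^(−0.08)·[0.6666·17.0450 + 0.3334·33.5225] = 20.8058; exercise value = 24.6500 > continuation, so V_dd = 24.6500 (exercise)
Node u (S = 78): continuation = e^(−0.08)·[0.6666·0.0000 + 0.3334·5.2460] = 1.6146; exercise value = 0.0000 ≤ continuation, so V_u = 1.6146
Node d (S = 39): continuation = e^(−0.08)·[0.6666·5.2460 + 0.3334·24.6500] = 10.8146; exercise value = 11.0000 > continuation, so V_d = 11.0000 (exercise)
Node 0 (S = 60): continuation = e^(−0.08)·[0.6666·1.6146 + 0.3334·11.0000] = 4.3790; exercise value = 0.0000 ≤ continuation, so V_0 = 4.3790

4.38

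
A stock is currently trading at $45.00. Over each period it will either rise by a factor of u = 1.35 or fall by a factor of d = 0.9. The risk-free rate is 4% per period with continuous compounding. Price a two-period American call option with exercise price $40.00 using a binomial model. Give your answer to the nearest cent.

Risk-neutral probability p = (e^0.04 − 0.9)/(1.35 − 0.9) = 0.1408/0.4500 = 0.3129
Terminal stock prices: S_uu = 82.01, S_ud = 54.68, S_dd = 36.45
Terminal payoffs (S − K): max(42.01, 0) = 42.01, max(14.68, 0) = 14.68, max(-3.55, 0) = 0
Node u (S = 60.75): continuation = e^(−0.04)·[0.3129·42.0125 + 0.6871·14.6750] = 22.3184; exercise value = 20.7500 ≤ continuation, so V_u = 22.3184
Node d (S = 40.5): continuation = e^(−0.04)·[0.3129·14.6750 + 0.6871·0.0000] = 4.4119; exercise value = 0.5000 ≤ continuation, so V_d = 4.4119
Node 0 (S = 45): continuation = e^(−0.04)·[0.3129·22.3184 + 0.6871·4.4119] = 9.6224; exercise value = 5.0000 ≤ continuation, so V_0 = 9.6224

$9.62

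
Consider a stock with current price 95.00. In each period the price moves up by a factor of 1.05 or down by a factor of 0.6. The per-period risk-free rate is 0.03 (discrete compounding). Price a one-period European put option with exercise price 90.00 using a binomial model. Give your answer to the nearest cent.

1.42

Risk-neutral probability p = (1 + 0.03 − 0.6)/(1.05 − 0.6) = 0.4300/0.4500 = 0.9556
Terminal stock prices: S_u = 99.75, S_d = 57
Terminal payoffs (K − S): max(-9.75, 0) = 0, max(33, 0) = 33
Node 0 (S = 95): V_0 = 1/1.03·[0.9556·0.0000 + 0.0444·33.0000] = 1.4239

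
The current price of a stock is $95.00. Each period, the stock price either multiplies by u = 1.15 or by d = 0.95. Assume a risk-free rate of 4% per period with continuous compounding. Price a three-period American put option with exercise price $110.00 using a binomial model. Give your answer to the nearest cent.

Risk-neutral probability p = (e^0.04 − 0.95)/(1.15 − 0.95) = 0.0908/0.2000 = 0.4541
Terminal stock prices: S_uuu = 144.5, S_uud = 119.4, S_udd = 98.6, S_ddd = 81.45
Terminal payoffs (K − S): max(-34.48, 0) = 0, max(-9.356, 0) = 0, max(11.4, 0) = 11.4, max(28.55, 0) = 28.55
Node uu (S = 125.6): continuation = e^(−0.04)·[0.4541·0.0000 + 0.5459·0.0000] = 0.0000; exercise value = 0.0000 ≤ continuation, so V_uu = 0.0000
Node ud (S = 103.8): continuation = e^(−0.04)·[0.4541·0.0000 + 0.5459·11.4019] = 5.9807; exercise value = 6.2125 > continuation, so V_ud = 6.2125 (exercise)
Node dd (S = 85.74): continuation = e^(−0.04)·[0.4541·11.4019 + 0.5459·28.5494] = 19.9493; exercise value = 24.2625 > continuation, so V_dd = 24.2625 (exercise)
Node u (S = 109.2): continuation = e^(−0.04)·[0.4541·0.0000 + 0.5459·6.2125] = 3.2587; exercise value = 0.7500 ≤ continuation, so V_u = 3.2587
Node d (S = 90.25): continuation = e^(−0.04)·[0.4541·6.2125 + 0.5459·24.2625] = 15.4368; exercise value = 19.7500 > continuation, so V_d = 19.7500 (exercise)
Node 0 (S = 95): continuation = e^(−0.04)·[0.4541·3.2587 + 0.5459·19.7500] = 11.7813; exercise value = 15.0000 > continuation, so V_0 = 15.0000 (exercise)

$15.00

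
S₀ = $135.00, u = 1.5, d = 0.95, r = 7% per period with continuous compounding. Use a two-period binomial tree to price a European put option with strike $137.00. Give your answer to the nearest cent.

Risk-neutral probability p = (e^0.07 − 0.95)/(1.5 − 0.95) = 0.1225/0.5500 = 0.2227
Terminal stock prices: S_uu = 303.8, S_ud = 192.4, S_dd = 121.8
Terminal payoffs (K − S): max(-166.8, 0) = 0, max(-55.38, 0) = 0, max(15.16, 0) = 15.16
Node u (S = 202.5): V_u = e^(−0.07)·[0.2227·0.0000 + 0.7773·0.0000] = 0.0000
Node d (S = 128.2): V_d = e^(−0.07)·[0.2227·0.0000 + 0.7773·15.1625] = 10.9884
Node 0 (S = 135): V_0 = e^(−0.07)·[0.2227·0.0000 + 0.7773·10.9884] = 7.9634

$7.96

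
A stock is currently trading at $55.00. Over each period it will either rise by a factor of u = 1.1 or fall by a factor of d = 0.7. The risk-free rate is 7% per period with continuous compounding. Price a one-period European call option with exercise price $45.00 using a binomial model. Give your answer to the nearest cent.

$13.46

Risk-neutral probability p = (e^0.07 − 0.7)/(1.1 − 0.7) = 0.3725/0.4000 = 0.9313
Terminal stock prices: S_u = 60.5, S_d = 38.5
Terminal payoffs (S − K): max(15.5, 0) = 15.5, max(-6.5, 0) = 0
Node 0 (S = 55): V_0 = e^(−0.07)·[0.9313·15.5000 + 0.0687·0.0000] = 13.4588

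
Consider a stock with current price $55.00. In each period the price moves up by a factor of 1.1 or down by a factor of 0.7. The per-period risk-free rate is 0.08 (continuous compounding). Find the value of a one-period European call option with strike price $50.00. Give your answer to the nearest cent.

$9.29

Risk-neutral probability p = (e^0.08 − 0.7)/(1.1 − 0.7) = 0.3833/0.4000 = 0.9582
Terminal stock prices: S_u = 60.5, S_d = 38.5
Terminal payoffs (S − K): max(10.5, 0) = 10.5, max(-11.5, 0) = 0
Node 0 (S = 55): V_0 = e^(−0.08)·[0.9582·10.5000 + 0.0418·0.0000] = 9.2877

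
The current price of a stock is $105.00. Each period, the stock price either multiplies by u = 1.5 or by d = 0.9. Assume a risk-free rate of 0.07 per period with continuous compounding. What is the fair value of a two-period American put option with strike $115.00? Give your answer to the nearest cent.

$13.62

Risk-neutral probability p = (e^0.07 − 0.9)/(1.5 − 0.9) = 0.1725/0.6000 = 0.2875
Terminal stock prices: S_uu = 236.2, S_ud = 141.8, S_dd = 85.05
Terminal payoffs (K − S): max(-121.2, 0) = 0, max(-26.75, 0) = 0, max(29.95, 0) = 29.95
Node u (S = 157.5): continuation = e^(−0.07)·[0.2875·0.0000 + 0.7125·0.0000] = 0.0000; exercise value = 0.0000 ≤ continuation, so V_u = 0.0000
Node d (S = 94.5): continuation = e^(−0.07)·[0.2875·0.0000 + 0.7125·29.9500] = 19.8963; exercise value = 20.5000 > continuation, so V_d = 20.5000 (exercise)
Node 0 (S = 105): continuation = e^(−0.07)·[0.2875·0.0000 + 0.7125·20.5000] = 13.6185; exercise value = 10.0000 ≤ continuation, so V_0 = 13.6185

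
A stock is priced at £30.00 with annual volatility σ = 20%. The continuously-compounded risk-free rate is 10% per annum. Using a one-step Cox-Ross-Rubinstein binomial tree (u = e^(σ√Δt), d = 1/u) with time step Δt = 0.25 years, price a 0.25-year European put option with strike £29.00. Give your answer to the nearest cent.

CRR parameters: u = e^(σ√Δt) = e^(0.2·√0.25) = 1.1052, d = 1/u = 0.9048
Per-period rate: rΔt = 0.1·0.25 = 0.025, so R = e^0.025 = 1.0253
Risk-neutral probability p = (e^0.025 − 0.9048)/(1.1052 − 0.9048) = 0.1205/0.2003 = 0.6014
Terminal stock prices: S_u = 33.16, S_d = 27.15
Terminal payoffs (K − S): max(-4.155, 0) = 0, max(1.855, 0) = 1.855
Node 0 (S = 30): V_0 = e^(−0.025)·[0.6014·0.0000 + 0.3986·1.8549] = 0.7211

£0.72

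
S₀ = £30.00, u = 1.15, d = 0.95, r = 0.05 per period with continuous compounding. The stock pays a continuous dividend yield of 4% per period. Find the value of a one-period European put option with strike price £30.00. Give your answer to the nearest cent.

Per-period risk-free factor R = e^0.05 = 1.0513; dividend-adjusted growth = e^(0.05−0.04) = 1.0101.
Risk-neutral probability p = (1.0101 − 0.95)/(1.15 − 0.95) = 0.0601/0.2000 = 0.3003
Terminal stock prices: S_u = 34.5, S_d = 28.5
Terminal payoffs (K − S): max(-4.5, 0) = 0, max(1.5, 0) = 1.5
Node 0 (S = 30): V_0 = e^(−0.05)·[0.3003·0.0000 + 0.6997·1.5000] = 0.9984

£1.00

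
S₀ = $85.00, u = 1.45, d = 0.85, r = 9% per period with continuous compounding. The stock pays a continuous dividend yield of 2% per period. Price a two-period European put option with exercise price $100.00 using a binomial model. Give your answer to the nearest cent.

$12.76

Per-period risk-free factor R = e^0.09 = 1.0942; dividend-adjusted growth = e^(0.09−0.02) = 1.0725.
Risk-neutral probability p = (1.0725 − 0.85)/(1.45 − 0.85) = 0.2225/0.6000 = 0.3708
Terminal stock prices: S_uu = 178.7, S_ud = 104.8, S_dd = 61.41
Terminal payoffs (K − S): max(-78.71, 0) = 0, max(-4.763, 0) = 0, max(38.59, 0) = 38.59
Node u (S = 123.2): V_u = e^(−0.09)·[0.3708·0.0000 + 0.6292·0.0000] = 0.0000
Node d (S = 72.25): V_d = e^(−0.09)·[0.3708·0.0000 + 0.6292·38.5875] = 22.1879
Node 0 (S = 85): V_0 = e^(−0.09)·[0.3708·0.0000 + 0.6292·22.1879] = 12.7581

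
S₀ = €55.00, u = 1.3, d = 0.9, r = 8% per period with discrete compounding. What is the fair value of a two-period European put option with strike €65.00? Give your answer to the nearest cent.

€5.58

Risk-neutral probability p = (1 + 0.08 − 0.9)/(1.3 − 0.9) = 0.1800/0.4000 = 0.4500
Terminal stock prices: S_uu = 92.95, S_ud = 64.35, S_dd = 44.55
Terminal payoffs (K − S): max(-27.95, 0) = 0, max(0.65, 0) = 0.65, max(20.45, 0) = 20.45
Node u (S = 71.5): V_u = 1/1.08·[0.4500·0.0000 + 0.5500·0.6500] = 0.3310
Node d (S = 49.5): V_d = 1/1.08·[0.4500·0.6500 + 0.5500·20.4500] = 10.6852
Node 0 (S = 55): V_0 = 1/1.08·[0.4500·0.3310 + 0.5500·10.6852] = 5.5795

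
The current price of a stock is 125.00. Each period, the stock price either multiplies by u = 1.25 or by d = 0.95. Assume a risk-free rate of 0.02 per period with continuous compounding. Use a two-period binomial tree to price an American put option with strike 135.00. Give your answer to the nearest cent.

Risk-neutral probability p = (e^0.02 − 0.95)/(1.25 − 0.95) = 0.0702/0.3000 = 0.2340
Terminal stock prices: S_uu = 195.3, S_ud = 148.4, S_dd = 112.8
Terminal payoffs (K − S): max(-60.31, 0) = 0, max(-13.44, 0) = 0, max(22.19, 0) = 22.19
Node u (S = 156.2): continuation = e^(−0.02)·[0.2340·0.0000 + 0.7660·0.0000] = 0.0000; exercise value = 0.0000 ≤ continuation, so V_u = 0.0000
Node d (S = 118.8): continuation = e^(−0.02)·[0.2340·0.0000 + 0.7660·22.1875] = 16.6590; exercise value = 16.2500 ≤ continuation, so V_d = 16.6590
Node 0 (S = 125): continuation = e^(−0.02)·[0.2340·0.0000 + 0.7660·16.6590] = 12.5080; exercise value = 10.0000 ≤ continuation, so V_0 = 12.5080

12.51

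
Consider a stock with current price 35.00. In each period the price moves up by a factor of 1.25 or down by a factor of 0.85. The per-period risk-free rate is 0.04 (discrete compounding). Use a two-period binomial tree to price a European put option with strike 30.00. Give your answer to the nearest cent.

1.20

Risk-neutral probability p = (1 + 0.04 − 0.85)/(1.25 − 0.85) = 0.1900/0.4000 = 0.4750
Terminal stock prices: S_uu = 54.69, S_ud = 37.19, S_dd = 25.29
Terminal payoffs (K − S): max(-24.69, 0) = 0, max(-7.188, 0) = 0, max(4.713, 0) = 4.713
Node u (S = 43.75): V_u = 1/1.04·[0.4750·0.0000 + 0.5250·0.0000] = 0.0000
Node d (S = 29.75): V_d = 1/1.04·[0.4750·0.0000 + 0.5250·4.7125] = 2.3789
Node 0 (S = 35): V_0 = 1/1.04·[0.4750·0.0000 + 0.5250·2.3789] = 1.2009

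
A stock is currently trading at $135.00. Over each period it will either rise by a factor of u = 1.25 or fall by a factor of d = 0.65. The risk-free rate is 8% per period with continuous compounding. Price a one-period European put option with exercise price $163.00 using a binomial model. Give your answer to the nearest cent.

Risk-neutral probability p = (e^0.08 − 0.65)/(1.25 − 0.65) = 0.4333/0.6000 = 0.7221
Terminal stock prices: S_u = 168.8, S_d = 87.75
Terminal payoffs (K − S): max(-5.75, 0) = 0, max(75.25, 0) = 75.25
Node 0 (S = 135): V_0 = e^(−0.08)·[0.7221·0.0000 + 0.2779·75.2500] = 19.3011

$19.30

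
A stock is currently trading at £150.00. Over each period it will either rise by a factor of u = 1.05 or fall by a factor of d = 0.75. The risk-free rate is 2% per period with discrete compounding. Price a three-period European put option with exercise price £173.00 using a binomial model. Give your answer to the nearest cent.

Risk-neutral probability p = (1 + 0.02 − 0.75)/(1.05 − 0.75) = 0.2700/0.3000 = 0.9000
Terminal stock prices: S_uuu = 173.6, S_uud = 124, S_udd = 88.59, S_ddd = 63.28
Terminal payoffs (K − S): max(-0.6438, 0) = 0, max(48.97, 0) = 48.97, max(84.41, 0) = 84.41, max(109.7, 0) = 109.7
Node uu (S = 165.4): V_uu = 1/1.02·[0.9000·0.0000 + 0.1000·48.9688] = 4.8009
Node ud (S = 118.1): V_ud = 1/1.02·[0.9000·48.9688 + 0.1000·84.4062] = 51.4828
Node dd (S = 84.38): V_dd = 1/1.02·[0.9000·84.4062 + 0.1000·109.7188] = 85.2328
Node u (S = 157.5): V_u = 1/1.02·[0.9000·4.8009 + 0.1000·51.4828] = 9.2834
Node d (S = 112.5): V_d = 1/1.02·[0.9000·51.4828 + 0.1000·85.2328] = 53.7822
Node 0 (S = 150): V_0 = 1/1.02·[0.9000·9.2834 + 0.1000·53.7822] = 13.4640

£13.46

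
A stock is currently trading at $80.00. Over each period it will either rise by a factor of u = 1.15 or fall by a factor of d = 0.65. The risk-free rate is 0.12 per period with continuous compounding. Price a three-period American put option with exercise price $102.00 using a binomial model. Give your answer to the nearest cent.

$22.00

Risk-neutral probability p = (e^0.12 − 0.65)/(1.15 − 0.65) = 0.4775/0.5000 = 0.9550
Terminal stock prices: S_uuu = 121.7, S_uud = 68.77, S_udd = 38.87, S_ddd = 21.97
Terminal payoffs (K − S): max(-19.67, 0) = 0, max(33.23, 0) = 33.23, max(63.13, 0) = 63.13, max(80.03, 0) = 80.03
Node uu (S = 105.8): continuation = e^(−0.12)·[0.9550·0.0000 + 0.0450·33.2300] = 1.3264; exercise value = 0.0000 ≤ continuation, so V_uu = 1.3264
Node ud (S = 59.8): continuation = e^(−0.12)·[0.9550·33.2300 + 0.0450·63.1300] = 30.6659; exercise value = 42.2000 > continuation, so V_ud = 42.2000 (exercise)
Node dd (S = 33.8): continuation = e^(−0.12)·[0.9550·63.1300 + 0.0450·80.0300] = 56.6659; exercise value = 68.2000 > continuation, so V_dd = 68.2000 (exercise)
Node u (S = 92): continuation = e^(−0.12)·[0.9550·1.3264 + 0.0450·42.2000] = 2.8080; exercise value = 10.0000 > continuation, so V_u = 10.0000 (exercise)
Node d (S = 52): continuation = e^(−0.12)·[0.9550·42.2000 + 0.0450·68.2000] = 38.4659; exercise value = 50.0000 > continuation, so V_d = 50.0000 (exercise)
Node 0 (S = 80): continuation = e^(−0.12)·[0.9550·10.0000 + 0.0450·50.0000] = 10.4659; exercise value = 22.0000 > continuation, so V_0 = 22.0000 (exercise)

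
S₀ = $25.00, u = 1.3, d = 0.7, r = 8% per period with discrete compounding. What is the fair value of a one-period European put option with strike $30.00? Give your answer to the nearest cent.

$4.24

Risk-neutral probability p = (1 + 0.08 − 0.7)/(1.3 − 0.7) = 0.3800/0.6000 = 0.6333
Terminal stock prices: S_u = 32.5, S_d = 17.5
Terminal payoffs (K − S): max(-2.5, 0) = 0, max(12.5, 0) = 12.5
Node 0 (S = 25): V_0 = 1/1.08·[0.6333·0.0000 + 0.3667·12.5000] = 4.2438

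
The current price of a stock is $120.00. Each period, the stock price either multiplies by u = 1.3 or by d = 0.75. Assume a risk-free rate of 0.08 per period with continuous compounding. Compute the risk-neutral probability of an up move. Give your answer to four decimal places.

p = 0.6060

Risk-neutral probability p = (e^0.08 − 0.75)/(1.3 − 0.75) = 0.3333/0.5500 = 0.6060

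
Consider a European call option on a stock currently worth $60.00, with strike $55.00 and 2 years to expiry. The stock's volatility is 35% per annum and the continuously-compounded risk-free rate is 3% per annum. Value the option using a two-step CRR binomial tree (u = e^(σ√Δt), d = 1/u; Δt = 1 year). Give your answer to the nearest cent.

$15.23

CRR parameters: u = e^(σ√Δt) = e^(0.35·√1) = 1.4191, d = 1/u = 0.7047
Per-period rate: rΔt = 0.03·1 = 0.03, so R = e^0.03 = 1.0305
Risk-neutral probability p = (e^0.03 − 0.7047)/(1.4191 − 0.7047) = 0.3258/0.7144 = 0.4560
Terminal stock prices: S_uu = 120.8, S_ud = 60, S_dd = 29.8
Terminal payoffs (S − K): max(65.83, 0) = 65.83, max(5, 0) = 5, max(-25.2, 0) = 0
Node u (S = 85.14): V_u = e^(−0.03)·[0.4560·65.8252 + 0.5440·5.0000] = 31.7695
Node d (S = 42.28): V_d = e^(−0.03)·[0.4560·5.0000 + 0.5440·0.0000] = 2.2127
Node 0 (S = 60): V_0 = e^(−0.03)·[0.4560·31.7695 + 0.5440·2.2127] = 15.2273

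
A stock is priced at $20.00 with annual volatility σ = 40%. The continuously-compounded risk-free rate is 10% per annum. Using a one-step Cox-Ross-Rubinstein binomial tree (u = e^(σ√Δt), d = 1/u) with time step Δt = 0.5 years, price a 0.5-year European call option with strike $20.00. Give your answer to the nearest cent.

$3.23

CRR parameters: u = e^(σ√Δt) = e^(0.4·√0.5) = 1.3269, d = 1/u = 0.7536
Per-period rate: rΔt = 0.1·0.5 = 0.05, so R = e^0.05 = 1.0513
Risk-neutral probability p = (e^0.05 − 0.7536)/(1.3269 − 0.7536) = 0.2976/0.5733 = 0.5192
Terminal stock prices: S_u = 26.54, S_d = 15.07
Terminal payoffs (S − K): max(6.538, 0) = 6.538, max(-4.927, 0) = 0
Node 0 (S = 20): V_0 = e^(−0.05)·[0.5192·6.5379 + 0.4808·0.0000] = 3.2289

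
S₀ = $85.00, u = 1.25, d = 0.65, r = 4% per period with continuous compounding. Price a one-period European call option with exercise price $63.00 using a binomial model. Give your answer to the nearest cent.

$27.07

Risk-neutral probability p = (e^0.04 − 0.65)/(1.25 − 0.65) = 0.3908/0.6000 = 0.6514
Terminal stock prices: S_u = 106.2, S_d = 55.25
Terminal payoffs (S − K): max(43.25, 0) = 43.25, max(-7.75, 0) = 0
Node 0 (S = 85): V_0 = e^(−0.04)·[0.6514·43.2500 + 0.3486·0.0000] = 27.0663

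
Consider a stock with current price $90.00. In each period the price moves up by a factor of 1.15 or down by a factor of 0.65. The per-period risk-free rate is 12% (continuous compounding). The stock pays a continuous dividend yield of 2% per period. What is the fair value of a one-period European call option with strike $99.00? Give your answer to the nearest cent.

Per-period risk-free factor R = e^0.12 = 1.1275; dividend-adjusted growth = e^(0.12−0.02) = 1.1052.
Risk-neutral probability p = (1.1052 − 0.65)/(1.15 − 0.65) = 0.4552/0.5000 = 0.9103
Terminal stock prices: S_u = 103.5, S_d = 58.5
Terminal payoffs (S − K): max(4.5, 0) = 4.5, max(-40.5, 0) = 0
Node 0 (S = 90): V_0 = e^(−0.12)·[0.9103·4.5000 + 0.0897·0.0000] = 3.6333

$3.63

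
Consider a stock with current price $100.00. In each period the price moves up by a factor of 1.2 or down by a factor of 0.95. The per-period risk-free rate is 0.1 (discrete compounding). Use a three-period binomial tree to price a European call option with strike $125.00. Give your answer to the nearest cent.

Risk-neutral probability p = (1 + 0.1 − 0.95)/(1.2 − 0.95) = 0.1500/0.2500 = 0.6000
Terminal stock prices: S_uuu = 172.8, S_uud = 136.8, S_udd = 108.3, S_ddd = 85.74
Terminal payoffs (S − K): max(47.8, 0) = 47.8, max(11.8, 0) = 11.8, max(-16.7, 0) = 0, max(-39.26, 0) = 0
Node uu (S = 144): V_uu = 1/1.1·[0.6000·47.8000 + 0.4000·11.8000] = 30.3636
Node ud (S = 114): V_ud = 1/1.1·[0.6000·11.8000 + 0.4000·0.0000] = 6.4364
Node dd (S = 90.25): V_dd = 1/1.1·[0.6000·0.0000 + 0.4000·0.0000] = 0.0000
Node u (S = 120): V_u = 1/1.1·[0.6000·30.3636 + 0.4000·6.4364] = 18.9025
Node d (S = 95): V_d = 1/1.1·[0.6000·6.4364 + 0.4000·0.0000] = 3.5107
Node 0 (S = 100): V_0 = 1/1.1·[0.6000·18.9025 + 0.4000·3.5107] = 11.5871

$11.59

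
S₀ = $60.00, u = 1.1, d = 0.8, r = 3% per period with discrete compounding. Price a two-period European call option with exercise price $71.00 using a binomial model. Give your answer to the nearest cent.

$0.89

Risk-neutral probability p = (1 + 0.03 − 0.8)/(1.1 − 0.8) = 0.2300/0.3000 = 0.7667
Terminal stock prices: S_uu = 72.6, S_ud = 52.8, S_dd = 38.4
Terminal payoffs (S − K): max(1.6, 0) = 1.6, max(-18.2, 0) = 0, max(-32.6, 0) = 0
Node u (S = 66): V_u = 1/1.03·[0.7667·1.6000 + 0.2333·0.0000] = 1.1909
Node d (S = 48): V_d = 1/1.03·[0.7667·0.0000 + 0.2333·0.0000] = 0.0000
Node 0 (S = 60): V_0 = 1/1.03·[0.7667·1.1909 + 0.2333·0.0000] = 0.8865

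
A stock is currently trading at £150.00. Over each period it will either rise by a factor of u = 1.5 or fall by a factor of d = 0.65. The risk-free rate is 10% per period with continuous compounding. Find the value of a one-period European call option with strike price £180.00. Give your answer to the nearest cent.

£21.80

Risk-neutral probability p = (e^0.1 − 0.65)/(1.5 − 0.65) = 0.4552/0.8500 = 0.5355
Terminal stock prices: S_u = 225, S_d = 97.5
Terminal payoffs (S − K): max(45, 0) = 45, max(-82.5, 0) = 0
Node 0 (S = 150): V_0 = e^(−0.1)·[0.5355·45.0000 + 0.4645·0.0000] = 21.8041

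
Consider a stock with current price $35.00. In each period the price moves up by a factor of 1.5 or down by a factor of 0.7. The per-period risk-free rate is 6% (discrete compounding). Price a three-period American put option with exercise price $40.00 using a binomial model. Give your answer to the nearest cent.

$9.67

Risk-neutral probability p = (1 + 0.06 − 0.7)/(1.5 − 0.7) = 0.3600/0.8000 = 0.4500
Terminal stock prices: S_uuu = 118.1, S_uud = 55.12, S_udd = 25.72, S_ddd = 12
Terminal payoffs (K − S): max(-78.12, 0) = 0, max(-15.12, 0) = 0, max(14.28, 0) = 14.28, max(28, 0) = 28
Node uu (S = 78.75): continuation = 1/1.06·[0.4500·0.0000 + 0.5500·0.0000] = 0.0000; exercise value = 0.0000 ≤ continuation, so V_uu = 0.0000
Node ud (S = 36.75): continuation = 1/1.06·[0.4500·0.0000 + 0.5500·14.2750] = 7.4068; exercise value = 3.2500 ≤ continuation, so V_ud = 7.4068
Node dd (S = 17.15): continuation = 1/1.06·[0.4500·14.2750 + 0.5500·27.9950] = 20.5858; exercise value = 22.8500 > continuation, so V_dd = 22.8500 (exercise)
Node u (S = 52.5): continuation = 1/1.06·[0.4500·0.0000 + 0.5500·7.4068] = 3.8432; exercise value = 0.0000 ≤ continuation, so V_u = 3.8432
Node d (S = 24.5): continuation = 1/1.06·[0.4500·7.4068 + 0.5500·22.8500] = 15.0005; exercise value = 15.5000 > continuation, so V_d = 15.5000 (exercise)
Node 0 (S = 35): continuation = 1/1.06·[0.4500·3.8432 + 0.5500·15.5000] = 9.6740; exercise value = 5.0000 ≤ continuation, so V_0 = 9.6740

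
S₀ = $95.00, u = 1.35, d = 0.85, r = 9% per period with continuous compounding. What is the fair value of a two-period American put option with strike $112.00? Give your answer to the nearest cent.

Risk-neutral probability p = (e^0.09 − 0.85)/(1.35 − 0.85) = 0.2442/0.5000 = 0.4883
Terminal stock prices: S_uu = 173.1, S_ud = 109, S_dd = 68.64
Terminal payoffs (K − S): max(-61.14, 0) = 0, max(2.987, 0) = 2.987, max(43.36, 0) = 43.36
Node u (S = 128.2): continuation = e^(−0.09)·[0.4883·0.0000 + 0.5117·2.9875] = 1.3970; exercise value = 0.0000 ≤ continuation, so V_u = 1.3970
Node d (S = 80.75): continuation = e^(−0.09)·[0.4883·2.9875 + 0.5117·43.3625] = 21.6103; exercise value = 31.2500 > continuation, so V_d = 31.2500 (exercise)
Node 0 (S = 95): continuation = e^(−0.09)·[0.4883·1.3970 + 0.5117·31.2500] = 15.2364; exercise value = 17.0000 > continuation, so V_0 = 17.0000 (exercise)

$17.00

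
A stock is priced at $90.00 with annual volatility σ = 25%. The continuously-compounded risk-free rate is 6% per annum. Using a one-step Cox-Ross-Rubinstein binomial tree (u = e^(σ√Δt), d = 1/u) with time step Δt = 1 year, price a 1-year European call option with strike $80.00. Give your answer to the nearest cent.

CRR parameters: u = e^(σ√Δt) = e^(0.25·√1) = 1.2840, d = 1/u = 0.7788
Per-period rate: rΔt = 0.06·1 = 0.06, so R = e^0.06 = 1.0618
Risk-neutral probability p = (e^0.06 − 0.7788)/(1.2840 − 0.7788) = 0.2830/0.5052 = 0.5602
Terminal stock prices: S_u = 115.6, S_d = 70.09
Terminal payoffs (S − K): max(35.56, 0) = 35.56, max(-9.908, 0) = 0
Node 0 (S = 90): V_0 = e^(−0.06)·[0.5602·35.5623 + 0.4398·0.0000] = 18.7624

$18.76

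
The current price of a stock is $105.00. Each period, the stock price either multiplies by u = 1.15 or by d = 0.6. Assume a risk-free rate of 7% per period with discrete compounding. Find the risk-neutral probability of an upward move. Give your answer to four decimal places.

Risk-neutral probability p = (1 + 0.07 − 0.6)/(1.15 − 0.6) = 0.4700/0.5500 = 0.8545

p = 0.8545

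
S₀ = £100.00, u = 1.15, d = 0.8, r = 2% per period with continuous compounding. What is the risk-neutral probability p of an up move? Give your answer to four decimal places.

p = 0.6291

Risk-neutral probability p = (e^0.02 − 0.8)/(1.15 − 0.8) = 0.2202/0.3500 = 0.6291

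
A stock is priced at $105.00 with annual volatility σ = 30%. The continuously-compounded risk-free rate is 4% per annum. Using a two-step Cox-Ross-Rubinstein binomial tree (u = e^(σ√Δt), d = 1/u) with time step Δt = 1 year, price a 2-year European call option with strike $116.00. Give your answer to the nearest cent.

$16.87

CRR parameters: u = e^(σ√Δt) = e^(0.3·√1) = 1.3499, d = 1/u = 0.7408
Per-period rate: rΔt = 0.04·1 = 0.04, so R = e^0.04 = 1.0408
Risk-neutral probability p = (e^0.04 − 0.7408)/(1.3499 − 0.7408) = 0.3000/0.6090 = 0.4926
Terminal stock prices: S_uu = 191.3, S_ud = 105, S_dd = 57.63
Terminal payoffs (S − K): max(75.32, 0) = 75.32, max(-11, 0) = 0, max(-58.37, 0) = 0
Node u (S = 141.7): V_u = e^(−0.04)·[0.4926·75.3225 + 0.5074·0.0000] = 35.6465
Node d (S = 77.79): V_d = e^(−0.04)·[0.4926·0.0000 + 0.5074·0.0000] = 0.0000
Node 0 (S = 105): V_0 = e^(−0.04)·[0.4926·35.6465 + 0.5074·0.0000] = 16.8698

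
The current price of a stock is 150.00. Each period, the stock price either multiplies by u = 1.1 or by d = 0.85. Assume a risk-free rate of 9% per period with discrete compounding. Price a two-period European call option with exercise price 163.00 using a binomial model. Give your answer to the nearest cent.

Risk-neutral probability p = (1 + 0.09 − 0.85)/(1.1 − 0.85) = 0.2400/0.2500 = 0.9600
Terminal stock prices: S_uu = 181.5, S_ud = 140.2, S_dd = 108.4
Terminal payoffs (S − K): max(18.5, 0) = 18.5, max(-22.75, 0) = 0, max(-54.63, 0) = 0
Node u (S = 165): V_u = 1/1.09·[0.9600·18.5000 + 0.0400·0.0000] = 16.2936
Node d (S = 127.5): V_d = 1/1.09·[0.9600·0.0000 + 0.0400·0.0000] = 0.0000
Node 0 (S = 150): V_0 = 1/1.09·[0.9600·16.2936 + 0.0400·0.0000] = 14.3503

14.35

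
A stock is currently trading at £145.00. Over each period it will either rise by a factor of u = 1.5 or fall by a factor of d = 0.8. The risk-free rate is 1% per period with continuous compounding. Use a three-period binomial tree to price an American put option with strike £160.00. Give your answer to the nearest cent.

Risk-neutral probability p = (e^0.01 − 0.8)/(1.5 − 0.8) = 0.2101/0.7000 = 0.3001
Terminal stock prices: S_uuu = 489.4, S_uud = 261, S_udd = 139.2, S_ddd = 74.24
Terminal payoffs (K − S): max(-329.4, 0) = 0, max(-101, 0) = 0, max(20.8, 0) = 20.8, max(85.76, 0) = 85.76
Node uu (S = 326.2): continuation = e^(−0.01)·[0.3001·0.0000 + 0.6999·0.0000] = 0.0000; exercise value = 0.0000 ≤ continuation, so V_uu = 0.0000
Node ud (S = 174): continuation = e^(−0.01)·[0.3001·0.0000 + 0.6999·20.8000] = 14.4136; exercise value = 0.0000 ≤ continuation, so V_ud = 14.4136
Node dd (S = 92.8): continuation = e^(−0.01)·[0.3001·20.8000 + 0.6999·85.7600] = 65.6080; exercise value = 67.2000 > continuation, so V_dd = 67.2000 (exercise)
Node u (S = 217.5): continuation = e^(−0.01)·[0.3001·0.0000 + 0.6999·14.4136] = 9.9881; exercise value = 0.0000 ≤ continuation, so V_u = 9.9881
Node d (S = 116): continuation = e^(−0.01)·[0.3001·14.4136 + 0.6999·67.2000] = 50.8493; exercise value = 44.0000 ≤ continuation, so V_d = 50.8493
Node 0 (S = 145): continuation = e^(−0.01)·[0.3001·9.9881 + 0.6999·50.8493] = 38.2040; exercise value = 15.0000 ≤ continuation, so V_0 = 38.2040

£38.20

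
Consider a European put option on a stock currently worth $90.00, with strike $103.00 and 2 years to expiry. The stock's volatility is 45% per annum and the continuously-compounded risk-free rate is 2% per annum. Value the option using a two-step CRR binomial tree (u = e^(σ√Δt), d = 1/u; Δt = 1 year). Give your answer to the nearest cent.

$28.18

CRR parameters: u = e^(σ√Δt) = e^(0.45·√1) = 1.5683, d = 1/u = 0.6376
Per-period rate: rΔt = 0.02·1 = 0.02, so R = e^0.02 = 1.0202
Risk-neutral probability p = (e^0.02 − 0.6376)/(1.5683 − 0.6376) = 0.3826/0.9307 = 0.4111
Terminal stock prices: S_uu = 221.4, S_ud = 90, S_dd = 36.59
Terminal payoffs (K − S): max(-118.4, 0) = 0, max(13, 0) = 13, max(66.41, 0) = 66.41
Node u (S = 141.1): V_u = e^(−0.02)·[0.4111·0.0000 + 0.5889·13.0000] = 7.5045
Node d (S = 57.39): V_d = e^(−0.02)·[0.4111·13.0000 + 0.5889·66.4087] = 43.5739
Node 0 (S = 90): V_0 = e^(−0.02)·[0.4111·7.5045 + 0.5889·43.5739] = 28.1778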